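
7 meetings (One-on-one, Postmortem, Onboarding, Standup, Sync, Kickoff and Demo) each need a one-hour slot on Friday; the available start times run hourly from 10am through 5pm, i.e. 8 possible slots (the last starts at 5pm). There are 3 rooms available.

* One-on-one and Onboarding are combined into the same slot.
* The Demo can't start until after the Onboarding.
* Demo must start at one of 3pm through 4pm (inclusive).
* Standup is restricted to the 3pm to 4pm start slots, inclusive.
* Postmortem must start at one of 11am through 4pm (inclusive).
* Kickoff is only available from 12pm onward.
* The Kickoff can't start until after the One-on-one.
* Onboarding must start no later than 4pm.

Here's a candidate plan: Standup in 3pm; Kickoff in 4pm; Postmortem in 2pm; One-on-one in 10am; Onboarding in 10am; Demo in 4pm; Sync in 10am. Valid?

Valid

One-on-one and Onboarding are combined into the same slot — holds.
There are 3 rooms available — holds.
Demo must start at one of 3pm through 4pm (inclusive) — holds.
Standup is restricted to the 3pm to 4pm start slots, inclusive — holds.
Postmortem must start at one of 11am through 4pm (inclusive) — holds.
Onboarding must start no later than 4pm — holds.
The Kickoff can't start until after the One-on-one — holds.
The Demo can't start until after the Onboarding — holds.
Kickoff is only available from 12pm onward — holds.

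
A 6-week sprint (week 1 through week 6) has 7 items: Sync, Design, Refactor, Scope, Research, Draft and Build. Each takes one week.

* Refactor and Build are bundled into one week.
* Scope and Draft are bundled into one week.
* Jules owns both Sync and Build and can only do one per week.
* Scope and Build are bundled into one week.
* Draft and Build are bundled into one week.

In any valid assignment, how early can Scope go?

week 1

Scope at week 1 is achievable: Scope in week 1; Research in week 1; Build in week 1; Draft in week 1; Sync in week 2; Refactor in week 1; Design in week 1.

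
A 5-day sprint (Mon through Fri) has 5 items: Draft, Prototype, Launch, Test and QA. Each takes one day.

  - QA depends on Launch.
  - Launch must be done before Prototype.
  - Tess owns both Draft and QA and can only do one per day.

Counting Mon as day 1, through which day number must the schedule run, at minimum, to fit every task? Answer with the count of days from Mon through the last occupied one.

The precedence chain requires at least 2 distinct days.
2 works (last occupied day: Tue): for example Test=Mon, Prototype=Tue, QA=Tue, Launch=Mon, Draft=Mon.

2 days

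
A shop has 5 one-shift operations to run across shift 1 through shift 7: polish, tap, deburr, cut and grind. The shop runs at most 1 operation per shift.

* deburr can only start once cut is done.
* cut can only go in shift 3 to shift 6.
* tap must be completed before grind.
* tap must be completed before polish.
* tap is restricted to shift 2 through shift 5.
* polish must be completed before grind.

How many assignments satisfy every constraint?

40

Splitting on polish: it can be shift 3 (12), shift 4 (12), shift 5 (10), shift 6 (6). Listing each branch's schedules as (tap, deburr, cut, grind) by shift number:
polish=shift 3: (2,5,4,6) (2,5,4,7) (2,6,4,5) (2,6,4,7) (2,6,5,4) (2,6,5,7) (2,7,4,5) (2,7,4,6) (2,7,5,4) (2,7,5,6) (2,7,6,4) (2,7,6,5) — 12.
polish=shift 4: (2,5,3,6) (2,5,3,7) (2,6,3,5) (2,6,3,7) (2,6,5,7) (2,7,3,5) (2,7,3,6) (2,7,5,6) (2,7,6,5) (3,6,5,7) (3,7,5,6) (3,7,6,5) — 12.
polish=shift 5: (2,4,3,6) (2,4,3,7) (2,6,3,7) (2,6,4,7) (2,7,3,6) (2,7,4,6) (3,6,4,7) (3,7,4,6) (4,6,3,7) (4,7,3,6) — 10.
polish=shift 6: (2,4,3,7) (2,5,3,7) (2,5,4,7) (3,5,4,7) (4,5,3,7) (5,4,3,7) — 6.
Summing: 12 + 12 + 10 + 6 = 40.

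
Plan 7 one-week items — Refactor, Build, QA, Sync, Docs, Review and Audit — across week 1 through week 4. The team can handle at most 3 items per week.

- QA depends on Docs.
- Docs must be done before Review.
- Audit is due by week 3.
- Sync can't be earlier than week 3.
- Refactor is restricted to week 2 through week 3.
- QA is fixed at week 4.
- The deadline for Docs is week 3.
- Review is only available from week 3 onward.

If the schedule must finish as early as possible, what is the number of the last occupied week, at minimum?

4

The precedence chain requires at least 2 distinct weeks.
With at most 3 per week and 7 work items, at least 3 weeks are needed.
QA can't be placed before week 4, so the schedule must run through at least week 4.
4 works (last occupied week: week 4): for example Sync=week 3, Build=week 1, QA=week 4, Audit=week 1, Refactor=week 2, Review=week 3, Docs=week 1.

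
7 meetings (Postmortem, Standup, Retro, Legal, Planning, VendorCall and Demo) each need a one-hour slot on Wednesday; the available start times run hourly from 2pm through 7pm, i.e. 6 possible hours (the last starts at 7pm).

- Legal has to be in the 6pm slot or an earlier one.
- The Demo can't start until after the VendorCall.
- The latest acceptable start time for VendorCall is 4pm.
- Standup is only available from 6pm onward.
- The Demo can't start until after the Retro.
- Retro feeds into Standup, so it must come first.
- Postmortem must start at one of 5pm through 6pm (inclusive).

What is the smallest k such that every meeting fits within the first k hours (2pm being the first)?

The precedence chain requires at least 2 distinct hours.
Standup can't be placed before 6pm — that is hour 5 counting from 2pm — so the schedule must run through at least 5 hours.
5 works (last occupied hour: 6pm): for example Planning in 2pm, Demo in 3pm, VendorCall in 2pm, Postmortem in 5pm, Retro in 2pm, Legal in 2pm, Standup in 6pm.

5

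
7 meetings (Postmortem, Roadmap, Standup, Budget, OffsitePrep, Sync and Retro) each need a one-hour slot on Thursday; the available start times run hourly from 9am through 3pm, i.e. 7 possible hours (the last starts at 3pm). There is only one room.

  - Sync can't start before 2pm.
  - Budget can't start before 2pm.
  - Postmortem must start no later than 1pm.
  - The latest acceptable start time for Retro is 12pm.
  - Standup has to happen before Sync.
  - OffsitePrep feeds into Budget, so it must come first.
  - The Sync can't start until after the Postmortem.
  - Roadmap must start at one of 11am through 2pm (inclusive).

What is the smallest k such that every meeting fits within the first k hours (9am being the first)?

The precedence chain requires at least 2 distinct hours.
With at most 1 per hour and 7 meetings, at least 7 hours are needed.
Budget can't be placed before 2pm — that is hour 6 counting from 9am — so the schedule must run through at least 6 hours.
7 works (last occupied hour: 3pm): for example Sync -> 2pm; Roadmap -> 11am; Retro -> 9am; Postmortem -> 10am; OffsitePrep -> 1pm; Budget -> 3pm; Standup -> 12pm.

7 hours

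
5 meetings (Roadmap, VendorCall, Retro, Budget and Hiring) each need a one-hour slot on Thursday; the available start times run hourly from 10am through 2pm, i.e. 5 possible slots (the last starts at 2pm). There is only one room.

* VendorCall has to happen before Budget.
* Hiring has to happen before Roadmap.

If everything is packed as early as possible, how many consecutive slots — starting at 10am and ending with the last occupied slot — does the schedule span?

5

The precedence chain requires at least 2 distinct slots.
With at most 1 per slot and 5 meetings, at least 5 slots are needed.
5 works (last occupied slot: 2pm): for example Hiring in 10am, Budget in 1pm, Retro in 2pm, VendorCall in 12pm, Roadmap in 11am.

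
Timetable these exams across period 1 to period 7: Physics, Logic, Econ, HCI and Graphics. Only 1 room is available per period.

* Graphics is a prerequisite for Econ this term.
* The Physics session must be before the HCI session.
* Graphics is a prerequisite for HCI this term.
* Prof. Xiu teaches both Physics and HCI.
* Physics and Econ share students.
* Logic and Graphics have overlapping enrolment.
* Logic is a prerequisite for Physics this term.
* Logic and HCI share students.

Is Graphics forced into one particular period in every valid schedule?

Graphics can be period 1 (e.g. Logic in period 2, HCI in period 4, Physics in period 3, Graphics in period 1, Econ in period 5) or period 2 (e.g. Logic in period 1, Physics in period 3, Graphics in period 2, HCI in period 4, Econ in period 5).

No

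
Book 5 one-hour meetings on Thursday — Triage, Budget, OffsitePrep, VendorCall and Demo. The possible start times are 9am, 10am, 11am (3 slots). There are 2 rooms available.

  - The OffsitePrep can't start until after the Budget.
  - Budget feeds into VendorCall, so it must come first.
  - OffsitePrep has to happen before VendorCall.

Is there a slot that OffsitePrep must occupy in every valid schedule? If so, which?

Precedence pushes OffsitePrep to at least 10am; downstream work caps OffsitePrep at 10am.
So OffsitePrep is pinned to 10am.

10am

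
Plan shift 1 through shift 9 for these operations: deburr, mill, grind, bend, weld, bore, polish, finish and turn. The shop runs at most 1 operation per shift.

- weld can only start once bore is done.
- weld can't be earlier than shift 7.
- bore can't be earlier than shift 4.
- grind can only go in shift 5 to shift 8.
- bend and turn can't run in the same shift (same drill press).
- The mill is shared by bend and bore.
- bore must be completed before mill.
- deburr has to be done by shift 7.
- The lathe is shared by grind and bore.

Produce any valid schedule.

finish -> shift 8, grind -> shift 5, turn -> shift 9, bend -> shift 2, mill -> shift 6, bore -> shift 4, polish -> shift 3, deburr -> shift 1, weld -> shift 7

Checking: bore(shift 4) before weld(shift 7); bore(shift 4) before mill(shift 6); bend(shift 2) != turn(shift 9); bend(shift 2) != bore(shift 4); grind(shift 5) != bore(shift 4); bore=shift 4 in [shift 4,shift 9]; weld=shift 7 in [shift 7,shift 9]; grind=shift 5 in [shift 5,shift 8]; deburr=shift 1 in [shift 1,shift 7]; max 1 per shift (cap 1).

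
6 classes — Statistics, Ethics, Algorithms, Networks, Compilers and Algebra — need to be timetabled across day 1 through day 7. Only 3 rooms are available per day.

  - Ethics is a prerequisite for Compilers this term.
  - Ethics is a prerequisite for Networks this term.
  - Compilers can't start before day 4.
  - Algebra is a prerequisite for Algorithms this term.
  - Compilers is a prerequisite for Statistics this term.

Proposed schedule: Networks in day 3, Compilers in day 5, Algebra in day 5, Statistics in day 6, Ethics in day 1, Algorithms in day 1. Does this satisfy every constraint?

Compilers is a prerequisite for Statistics this term — holds.
Algebra is a prerequisite for Algorithms this term — violated.
Ethics is a prerequisite for Networks this term — holds.
Compilers can't start before day 4 — holds.
Ethics is a prerequisite for Compilers this term — holds.
Only 3 rooms are available per day — holds.

No. Algebra is a prerequisite for Algorithms this term is not satisfied.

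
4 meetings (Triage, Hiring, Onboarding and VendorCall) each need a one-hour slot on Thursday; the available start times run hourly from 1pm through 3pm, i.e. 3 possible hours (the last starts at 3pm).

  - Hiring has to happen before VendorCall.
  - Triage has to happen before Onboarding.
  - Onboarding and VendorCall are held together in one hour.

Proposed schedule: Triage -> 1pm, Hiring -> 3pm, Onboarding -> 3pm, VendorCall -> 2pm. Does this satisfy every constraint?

Invalid. Hiring has to happen before VendorCall.

Hiring has to happen before VendorCall — violated.
Triage has to happen before Onboarding — holds.
Onboarding and VendorCall are held together in one hour — violated.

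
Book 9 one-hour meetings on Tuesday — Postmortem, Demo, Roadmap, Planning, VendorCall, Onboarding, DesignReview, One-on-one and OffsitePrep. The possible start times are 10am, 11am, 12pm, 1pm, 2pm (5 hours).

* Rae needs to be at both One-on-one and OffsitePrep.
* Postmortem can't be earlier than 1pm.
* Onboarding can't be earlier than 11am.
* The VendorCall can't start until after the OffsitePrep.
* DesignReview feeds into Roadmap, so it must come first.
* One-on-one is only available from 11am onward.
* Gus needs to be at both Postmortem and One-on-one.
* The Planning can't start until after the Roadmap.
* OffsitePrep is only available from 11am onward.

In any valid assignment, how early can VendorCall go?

12pm

Precedence pushes VendorCall to at least 12pm.
VendorCall at 12pm is achievable: Roadmap -> 11am; DesignReview -> 10am; Demo -> 10am; Postmortem -> 1pm; OffsitePrep -> 11am; VendorCall -> 12pm; One-on-one -> 12pm; Planning -> 12pm; Onboarding -> 11am.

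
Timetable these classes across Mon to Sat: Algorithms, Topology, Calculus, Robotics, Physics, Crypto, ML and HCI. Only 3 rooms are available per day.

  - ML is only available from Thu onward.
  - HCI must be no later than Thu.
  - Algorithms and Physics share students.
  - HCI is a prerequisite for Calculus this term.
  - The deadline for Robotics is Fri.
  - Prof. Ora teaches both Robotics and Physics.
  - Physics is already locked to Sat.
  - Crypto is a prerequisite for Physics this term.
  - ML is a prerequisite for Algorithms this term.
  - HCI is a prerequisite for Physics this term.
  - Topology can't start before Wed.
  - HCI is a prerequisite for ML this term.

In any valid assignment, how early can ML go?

Thu

ML is available from Thu; downstream work caps ML at Fri.
ML at Thu is achievable: Physics=Sat, Calculus=Tue, Topology=Wed, Algorithms=Fri, Crypto=Mon, Robotics=Mon, ML=Thu, HCI=Mon.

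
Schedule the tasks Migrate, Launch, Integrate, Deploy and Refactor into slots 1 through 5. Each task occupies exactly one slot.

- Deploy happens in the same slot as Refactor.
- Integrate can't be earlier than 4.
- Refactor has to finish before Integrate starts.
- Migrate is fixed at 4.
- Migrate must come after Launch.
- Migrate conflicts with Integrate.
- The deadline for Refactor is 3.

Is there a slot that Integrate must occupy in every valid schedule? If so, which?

Integrate's window is 4–5.
Migrate is fixed at 4, and Integrate can't share a slot with Migrate.
So Integrate must be 5.

5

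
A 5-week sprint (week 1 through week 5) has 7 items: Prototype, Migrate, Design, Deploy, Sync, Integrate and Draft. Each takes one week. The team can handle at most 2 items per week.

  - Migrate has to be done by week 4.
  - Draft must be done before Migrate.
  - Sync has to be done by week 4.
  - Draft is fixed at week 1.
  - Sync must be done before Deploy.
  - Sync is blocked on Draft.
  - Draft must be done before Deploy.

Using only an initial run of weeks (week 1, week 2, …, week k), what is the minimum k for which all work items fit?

4 weeks

The precedence chain requires at least 3 distinct weeks.
With at most 2 per week and 7 work items, at least 4 weeks are needed.
4 works (last occupied week: week 4): for example Integrate in week 4; Design in week 3; Sync in week 2; Prototype in week 1; Migrate in week 2; Draft in week 1; Deploy in week 3.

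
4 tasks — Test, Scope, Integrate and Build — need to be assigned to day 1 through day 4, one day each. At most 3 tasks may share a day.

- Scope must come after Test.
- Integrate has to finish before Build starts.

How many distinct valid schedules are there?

Splitting on Test: it can be day 1 (18), day 2 (12), day 3 (6). Listing each branch's schedules as (Scope, Integrate, Build) by day number:
Test=day 1: (2,1,2) (2,1,3) (2,1,4) (2,2,3) (2,2,4) (2,3,4) (3,1,2) (3,1,3) (3,1,4) (3,2,3) (3,2,4) (3,3,4) (4,1,2) (4,1,3) (4,1,4) (4,2,3) (4,2,4) (4,3,4) — 18.
Test=day 2: (3,1,2) (3,1,3) (3,1,4) (3,2,3) (3,2,4) (3,3,4) (4,1,2) (4,1,3) (4,1,4) (4,2,3) (4,2,4) (4,3,4) — 12.
Test=day 3: (4,1,2) (4,1,3) (4,1,4) (4,2,3) (4,2,4) (4,3,4) — 6.
Summing: 18 + 12 + 6 = 36.

36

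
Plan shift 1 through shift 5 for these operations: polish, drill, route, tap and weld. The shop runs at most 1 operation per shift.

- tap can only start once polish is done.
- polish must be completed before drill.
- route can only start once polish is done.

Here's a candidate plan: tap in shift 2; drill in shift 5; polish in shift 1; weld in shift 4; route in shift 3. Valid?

route can only start once polish is done — holds.
tap can only start once polish is done — holds.
The shop runs at most 1 operation per shift — holds.
polish must be completed before drill — holds.

Yes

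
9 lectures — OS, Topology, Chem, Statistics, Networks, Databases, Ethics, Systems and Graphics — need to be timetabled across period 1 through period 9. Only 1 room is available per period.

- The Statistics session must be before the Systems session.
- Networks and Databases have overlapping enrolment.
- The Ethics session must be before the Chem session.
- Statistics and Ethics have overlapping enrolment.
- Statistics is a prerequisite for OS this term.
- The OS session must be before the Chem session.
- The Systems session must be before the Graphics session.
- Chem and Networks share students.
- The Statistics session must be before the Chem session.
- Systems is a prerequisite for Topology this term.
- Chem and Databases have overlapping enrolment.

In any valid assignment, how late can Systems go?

period 7

Precedence pushes Systems to at least period 2; downstream work caps Systems at period 8.
Systems at period 7 is achievable: Chem -> period 4; Systems -> period 7; Databases -> period 6; Statistics -> period 1; Topology -> period 8; Graphics -> period 9; Ethics -> period 3; Networks -> period 5; OS -> period 2.
Nothing later works — the conflict and capacity constraints rule out every period after period 7.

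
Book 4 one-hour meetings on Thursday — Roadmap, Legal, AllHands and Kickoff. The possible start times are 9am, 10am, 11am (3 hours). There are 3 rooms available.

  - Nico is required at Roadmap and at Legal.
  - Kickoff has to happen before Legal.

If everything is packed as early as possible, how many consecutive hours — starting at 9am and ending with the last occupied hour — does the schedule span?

2 hours

The precedence chain requires at least 2 distinct hours.
With at most 3 per hour and 4 meetings, at least 2 hours are needed.
2 works (last occupied hour: 10am): for example AllHands in 9am; Legal in 10am; Roadmap in 9am; Kickoff in 9am.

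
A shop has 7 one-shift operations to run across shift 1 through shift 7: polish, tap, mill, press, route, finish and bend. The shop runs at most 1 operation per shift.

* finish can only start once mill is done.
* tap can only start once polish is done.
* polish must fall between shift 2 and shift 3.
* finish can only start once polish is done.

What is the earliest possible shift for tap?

Precedence pushes tap to at least shift 3.
tap at shift 3 is achievable: route=shift 6, bend=shift 7, tap=shift 3, press=shift 5, mill=shift 1, finish=shift 4, polish=shift 2.

shift 3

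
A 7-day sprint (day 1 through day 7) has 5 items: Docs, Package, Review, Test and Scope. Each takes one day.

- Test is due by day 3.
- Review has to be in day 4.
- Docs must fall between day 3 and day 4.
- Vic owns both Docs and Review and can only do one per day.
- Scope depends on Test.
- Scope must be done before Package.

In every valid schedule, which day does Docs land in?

day 3

Docs's window is day 3–day 4.
Review is fixed at day 4, and Docs can't share a day with Review.
So Docs must be day 3.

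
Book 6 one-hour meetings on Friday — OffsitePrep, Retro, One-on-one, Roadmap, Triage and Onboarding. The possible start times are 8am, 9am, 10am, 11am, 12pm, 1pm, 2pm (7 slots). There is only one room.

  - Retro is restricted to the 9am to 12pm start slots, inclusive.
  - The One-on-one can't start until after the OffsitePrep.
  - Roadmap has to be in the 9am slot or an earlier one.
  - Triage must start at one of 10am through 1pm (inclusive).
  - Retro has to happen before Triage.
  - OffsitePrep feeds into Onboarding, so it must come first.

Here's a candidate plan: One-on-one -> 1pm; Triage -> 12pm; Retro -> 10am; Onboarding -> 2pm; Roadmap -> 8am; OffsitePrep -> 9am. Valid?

Valid

Retro is restricted to the 9am to 12pm start slots, inclusive — holds.
There is only one room — holds.
Retro has to happen before Triage — holds.
Roadmap has to be in the 9am slot or an earlier one — holds.
Triage must start at one of 10am through 1pm (inclusive) — holds.
OffsitePrep feeds into Onboarding, so it must come first — holds.
The One-on-one can't start until after the OffsitePrep — holds.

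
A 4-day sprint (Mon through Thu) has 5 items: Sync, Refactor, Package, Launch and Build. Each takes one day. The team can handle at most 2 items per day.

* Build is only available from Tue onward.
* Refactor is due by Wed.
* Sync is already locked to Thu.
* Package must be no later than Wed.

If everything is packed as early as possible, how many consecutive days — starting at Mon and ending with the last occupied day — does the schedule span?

With at most 2 per day and 5 work items, at least 3 days are needed.
Sync can't be placed before Thu — that is day 4 counting from Mon — so the schedule must run through at least 4 days.
4 works (last occupied day: Thu): for example Build=Tue, Refactor=Mon, Sync=Thu, Launch=Tue, Package=Mon.

4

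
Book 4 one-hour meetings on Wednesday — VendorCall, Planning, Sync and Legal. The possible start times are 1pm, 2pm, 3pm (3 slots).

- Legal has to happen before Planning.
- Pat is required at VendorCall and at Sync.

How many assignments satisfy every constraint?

18

Splitting on VendorCall: it can be 1pm (6), 2pm (6), 3pm (6). Listing each branch's schedules as (Planning, Sync, Legal):
VendorCall=1pm: (2pm,2pm,1pm) (2pm,3pm,1pm) (3pm,2pm,1pm) (3pm,2pm,2pm) (3pm,3pm,1pm) (3pm,3pm,2pm) — 6.
VendorCall=2pm: (2pm,1pm,1pm) (2pm,3pm,1pm) (3pm,1pm,1pm) (3pm,1pm,2pm) (3pm,3pm,1pm) (3pm,3pm,2pm) — 6.
VendorCall=3pm: (2pm,1pm,1pm) (2pm,2pm,1pm) (3pm,1pm,1pm) (3pm,1pm,2pm) (3pm,2pm,1pm) (3pm,2pm,2pm) — 6.
Summing: 6 + 6 + 6 = 18.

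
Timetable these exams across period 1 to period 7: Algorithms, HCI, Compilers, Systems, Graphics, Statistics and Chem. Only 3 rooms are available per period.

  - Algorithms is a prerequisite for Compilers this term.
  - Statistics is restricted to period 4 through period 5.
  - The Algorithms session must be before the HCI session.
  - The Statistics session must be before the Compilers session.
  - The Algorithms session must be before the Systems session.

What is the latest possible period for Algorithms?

Downstream work caps Algorithms at period 6.
Algorithms at period 6 is achievable: Chem=period 1, HCI=period 7, Compilers=period 7, Graphics=period 1, Systems=period 7, Algorithms=period 6, Statistics=period 4.

period 6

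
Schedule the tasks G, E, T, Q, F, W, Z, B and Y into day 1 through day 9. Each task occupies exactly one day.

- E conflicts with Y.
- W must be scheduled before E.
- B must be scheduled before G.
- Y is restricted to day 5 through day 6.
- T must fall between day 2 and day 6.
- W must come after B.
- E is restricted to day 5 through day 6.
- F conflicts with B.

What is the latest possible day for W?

Precedence pushes W to at least day 2; downstream work caps W at day 5.
W at day 5 is achievable: E -> day 6; Z -> day 1; W -> day 5; T -> day 2; G -> day 2; Y -> day 5; Q -> day 1; B -> day 1; F -> day 2.

day 5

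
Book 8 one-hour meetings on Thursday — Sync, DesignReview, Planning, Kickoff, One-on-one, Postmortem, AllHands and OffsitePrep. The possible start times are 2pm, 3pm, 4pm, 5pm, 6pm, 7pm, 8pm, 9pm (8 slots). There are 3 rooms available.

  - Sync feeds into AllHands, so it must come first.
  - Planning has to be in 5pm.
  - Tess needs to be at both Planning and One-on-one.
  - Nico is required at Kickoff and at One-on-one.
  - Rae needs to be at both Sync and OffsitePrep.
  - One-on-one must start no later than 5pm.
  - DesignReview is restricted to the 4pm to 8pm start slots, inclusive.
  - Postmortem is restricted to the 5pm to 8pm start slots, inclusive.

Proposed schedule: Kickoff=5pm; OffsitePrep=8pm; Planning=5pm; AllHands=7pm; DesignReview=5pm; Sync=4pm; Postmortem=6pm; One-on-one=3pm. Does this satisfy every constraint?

One-on-one must start no later than 5pm — holds.
Rae needs to be at both Sync and OffsitePrep — holds.
There are 3 rooms available — holds.
Nico is required at Kickoff and at One-on-one — holds.
Sync feeds into AllHands, so it must come first — holds.
Tess needs to be at both Planning and One-on-one — holds.
Postmortem is restricted to the 5pm to 8pm start slots, inclusive — holds.
DesignReview is restricted to the 4pm to 8pm start slots, inclusive — holds.
Planning has to be in 5pm — holds.

Yes, all constraints hold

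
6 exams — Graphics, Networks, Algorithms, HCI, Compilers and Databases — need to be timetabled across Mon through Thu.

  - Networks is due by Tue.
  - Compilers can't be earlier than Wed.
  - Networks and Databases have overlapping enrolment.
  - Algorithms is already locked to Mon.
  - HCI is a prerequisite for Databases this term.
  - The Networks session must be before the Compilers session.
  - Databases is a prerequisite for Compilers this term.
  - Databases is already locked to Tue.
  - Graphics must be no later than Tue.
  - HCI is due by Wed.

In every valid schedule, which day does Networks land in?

Mon

Networks's window is Mon–Tue.
Databases is fixed at Tue, and Networks can't share a day with Databases.
So Networks must be Mon.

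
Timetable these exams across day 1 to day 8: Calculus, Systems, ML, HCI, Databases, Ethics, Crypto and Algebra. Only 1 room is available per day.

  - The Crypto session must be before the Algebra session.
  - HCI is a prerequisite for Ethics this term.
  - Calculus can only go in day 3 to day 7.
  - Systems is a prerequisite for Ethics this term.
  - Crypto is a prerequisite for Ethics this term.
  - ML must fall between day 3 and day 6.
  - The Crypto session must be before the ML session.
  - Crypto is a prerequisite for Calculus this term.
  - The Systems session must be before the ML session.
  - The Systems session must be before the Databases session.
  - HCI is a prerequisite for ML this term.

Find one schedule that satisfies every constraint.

ML=day 4; Systems=day 2; Ethics=day 6; Databases=day 7; Crypto=day 1; Calculus=day 5; HCI=day 3; Algebra=day 8

Checking: Crypto(day 1) before Calculus(day 5); HCI(day 3) before ML(day 4); Systems(day 2) before Databases(day 7); HCI(day 3) before Ethics(day 6); Systems(day 2) before ML(day 4); Systems(day 2) before Ethics(day 6); Crypto(day 1) before ML(day 4); Crypto(day 1) before Algebra(day 8); Crypto(day 1) before Ethics(day 6); Calculus=day 5 in [day 3,day 7]; ML=day 4 in [day 3,day 6]; max 1 per day (cap 1).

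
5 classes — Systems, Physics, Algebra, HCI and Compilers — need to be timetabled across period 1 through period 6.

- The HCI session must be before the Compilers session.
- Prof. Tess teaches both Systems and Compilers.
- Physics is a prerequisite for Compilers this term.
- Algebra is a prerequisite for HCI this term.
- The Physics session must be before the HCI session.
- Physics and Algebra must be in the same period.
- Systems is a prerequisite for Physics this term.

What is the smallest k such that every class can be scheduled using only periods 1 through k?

The precedence chain requires at least 4 distinct periods.
4 works (last occupied period: period 4): for example Algebra -> period 2; Physics -> period 2; HCI -> period 3; Systems -> period 1; Compilers -> period 4.

4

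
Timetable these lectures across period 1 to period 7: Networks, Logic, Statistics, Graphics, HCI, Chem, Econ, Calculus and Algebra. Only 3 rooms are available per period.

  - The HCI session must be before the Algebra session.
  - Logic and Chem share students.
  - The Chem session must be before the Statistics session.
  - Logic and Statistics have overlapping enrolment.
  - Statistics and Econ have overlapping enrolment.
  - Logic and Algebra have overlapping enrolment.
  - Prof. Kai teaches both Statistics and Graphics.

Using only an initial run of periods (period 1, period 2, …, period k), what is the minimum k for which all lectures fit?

The precedence chain requires at least 2 distinct periods.
With at most 3 per period and 9 lectures, at least 3 periods are needed.
3 works (last occupied period: period 3): for example Algebra -> period 2, Econ -> period 3, Logic -> period 3, Chem -> period 1, HCI -> period 1, Statistics -> period 2, Networks -> period 1, Calculus -> period 2, Graphics -> period 3.

3 periods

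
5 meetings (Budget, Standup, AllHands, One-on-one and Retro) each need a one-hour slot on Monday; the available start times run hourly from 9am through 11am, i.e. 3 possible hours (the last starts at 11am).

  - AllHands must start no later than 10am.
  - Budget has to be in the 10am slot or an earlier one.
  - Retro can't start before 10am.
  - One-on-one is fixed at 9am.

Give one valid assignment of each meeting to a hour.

Retro in 10am; AllHands in 9am; One-on-one in 9am; Budget in 9am; Standup in 9am

Checking: One-on-one=9am in [9am,9am]; AllHands=9am in [9am,10am]; Retro=10am in [10am,11am]; Budget=9am in [9am,10am].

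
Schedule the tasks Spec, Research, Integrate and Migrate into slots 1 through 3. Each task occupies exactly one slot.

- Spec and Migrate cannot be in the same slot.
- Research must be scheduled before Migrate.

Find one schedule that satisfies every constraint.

Migrate in 2; Research in 1; Spec in 1; Integrate in 1

Checking: Research(1) before Migrate(2); Spec(1) != Migrate(2).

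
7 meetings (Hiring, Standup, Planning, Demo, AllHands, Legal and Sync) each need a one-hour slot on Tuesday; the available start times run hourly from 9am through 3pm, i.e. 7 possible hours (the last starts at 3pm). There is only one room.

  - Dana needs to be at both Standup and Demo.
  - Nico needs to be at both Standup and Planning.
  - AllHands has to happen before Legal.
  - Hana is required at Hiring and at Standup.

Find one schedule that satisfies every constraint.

Sync=3pm, AllHands=9am, Hiring=11am, Demo=2pm, Standup=12pm, Legal=10am, Planning=1pm

Checking: AllHands(9am) before Legal(10am); Standup(12pm) != Demo(2pm); Standup(12pm) != Planning(1pm); Hiring(11am) != Standup(12pm); max 1 per hour (cap 1).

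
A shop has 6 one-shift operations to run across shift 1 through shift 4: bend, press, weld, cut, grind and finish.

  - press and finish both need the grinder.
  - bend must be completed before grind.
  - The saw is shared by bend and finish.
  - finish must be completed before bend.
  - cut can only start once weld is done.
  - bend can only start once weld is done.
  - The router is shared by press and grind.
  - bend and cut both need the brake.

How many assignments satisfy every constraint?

20

Splitting on bend: it can be shift 2 (8), shift 3 (12). Listing each branch's schedules as (press, weld, cut, grind, finish) by shift number:
bend=shift 2: (2,1,3,3,1) (2,1,3,4,1) (2,1,4,3,1) (2,1,4,4,1) (3,1,3,4,1) (3,1,4,4,1) (4,1,3,3,1) (4,1,4,3,1) — 8.
bend=shift 3: (1,1,2,4,2) (1,1,4,4,2) (1,2,4,4,2) (2,1,2,4,1) (2,1,4,4,1) (2,2,4,4,1) (3,1,2,4,1) (3,1,2,4,2) (3,1,4,4,1) (3,1,4,4,2) (3,2,4,4,1) (3,2,4,4,2) — 12.
Summing: 8 + 12 = 20.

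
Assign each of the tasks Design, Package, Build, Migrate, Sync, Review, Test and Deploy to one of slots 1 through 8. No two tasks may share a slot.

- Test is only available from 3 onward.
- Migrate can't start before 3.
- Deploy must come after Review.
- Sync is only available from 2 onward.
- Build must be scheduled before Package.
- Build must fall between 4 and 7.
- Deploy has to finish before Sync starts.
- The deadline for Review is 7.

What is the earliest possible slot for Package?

5

Precedence pushes Package to at least 5.
Package at 5 is achievable: Sync in 7, Design in 8, Migrate in 3, Deploy in 2, Test in 6, Package in 5, Review in 1, Build in 4.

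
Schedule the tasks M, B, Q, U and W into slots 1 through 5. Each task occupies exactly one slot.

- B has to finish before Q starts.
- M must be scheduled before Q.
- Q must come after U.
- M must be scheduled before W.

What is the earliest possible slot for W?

Precedence pushes W to at least 2.
W at 2 is achievable: U -> 1, B -> 1, W -> 2, Q -> 2, M -> 1.

2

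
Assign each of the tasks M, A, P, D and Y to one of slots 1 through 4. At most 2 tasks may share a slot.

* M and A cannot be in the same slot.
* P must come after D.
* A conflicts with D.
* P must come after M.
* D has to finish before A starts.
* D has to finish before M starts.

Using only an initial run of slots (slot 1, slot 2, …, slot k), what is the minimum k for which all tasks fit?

3 slots

The precedence chain requires at least 3 distinct slots.
With at most 2 per slot and 5 tasks, at least 3 slots are needed.
3 works (last occupied slot: 3): for example D in 1, A in 3, Y in 1, P in 3, M in 2.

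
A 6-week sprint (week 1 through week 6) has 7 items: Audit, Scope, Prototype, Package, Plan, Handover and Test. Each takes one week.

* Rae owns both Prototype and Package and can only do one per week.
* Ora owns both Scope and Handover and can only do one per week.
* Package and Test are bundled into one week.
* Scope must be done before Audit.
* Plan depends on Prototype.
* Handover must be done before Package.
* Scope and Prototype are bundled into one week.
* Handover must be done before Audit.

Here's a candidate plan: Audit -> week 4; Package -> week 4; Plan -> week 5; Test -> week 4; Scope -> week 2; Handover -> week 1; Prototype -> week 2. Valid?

Package and Test are bundled into one week — holds.
Ora owns both Scope and Handover and can only do one per week — holds.
Handover must be done before Audit — holds.
Plan depends on Prototype — holds.
Rae owns both Prototype and Package and can only do one per week — holds.
Scope must be done before Audit — holds.
Scope and Prototype are bundled into one week — holds.
Handover must be done before Package — holds.

Yes, all constraints hold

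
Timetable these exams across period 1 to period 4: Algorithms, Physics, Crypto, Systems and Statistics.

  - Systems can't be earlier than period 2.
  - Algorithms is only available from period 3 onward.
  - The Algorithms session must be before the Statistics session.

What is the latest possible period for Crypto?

period 4

Crypto at period 4 is achievable: Statistics in period 4; Systems in period 2; Crypto in period 4; Physics in period 1; Algorithms in period 3.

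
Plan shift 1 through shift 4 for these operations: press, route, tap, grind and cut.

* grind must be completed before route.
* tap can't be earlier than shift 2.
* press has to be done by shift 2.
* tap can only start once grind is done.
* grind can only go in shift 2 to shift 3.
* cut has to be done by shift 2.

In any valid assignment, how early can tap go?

shift 3

Tap is available from shift 2; precedence pushes tap to at least shift 3.
tap at shift 3 is achievable: grind=shift 2, cut=shift 1, press=shift 1, route=shift 3, tap=shift 3.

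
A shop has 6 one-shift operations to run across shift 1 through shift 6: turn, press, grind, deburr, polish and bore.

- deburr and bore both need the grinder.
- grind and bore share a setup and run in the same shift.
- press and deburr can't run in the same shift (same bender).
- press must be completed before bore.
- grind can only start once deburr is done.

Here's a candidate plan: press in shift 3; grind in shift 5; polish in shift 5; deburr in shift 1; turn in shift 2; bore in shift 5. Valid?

press must be completed before bore — holds.
grind can only start once deburr is done — holds.
grind and bore share a setup and run in the same shift — holds.
press and deburr can't run in the same shift (same bender) — holds.
deburr and bore both need the grinder — holds.

Valid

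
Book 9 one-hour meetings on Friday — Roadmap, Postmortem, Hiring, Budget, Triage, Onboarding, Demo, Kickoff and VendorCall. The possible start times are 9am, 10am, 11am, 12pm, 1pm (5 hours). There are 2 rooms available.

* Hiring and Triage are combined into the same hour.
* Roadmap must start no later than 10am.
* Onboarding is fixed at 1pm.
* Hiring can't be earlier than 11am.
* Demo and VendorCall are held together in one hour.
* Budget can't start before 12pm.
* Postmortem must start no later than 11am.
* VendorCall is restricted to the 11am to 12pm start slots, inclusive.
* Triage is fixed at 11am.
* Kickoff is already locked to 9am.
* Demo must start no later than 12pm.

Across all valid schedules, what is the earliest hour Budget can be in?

Budget is available from 12pm.
Budget at 1pm is achievable: Triage -> 11am; Kickoff -> 9am; Demo -> 12pm; Hiring -> 11am; Onboarding -> 1pm; Roadmap -> 9am; VendorCall -> 12pm; Budget -> 1pm; Postmortem -> 10am.
Nothing earlier works — the capacity limit rule out every hour before 1pm.

1pm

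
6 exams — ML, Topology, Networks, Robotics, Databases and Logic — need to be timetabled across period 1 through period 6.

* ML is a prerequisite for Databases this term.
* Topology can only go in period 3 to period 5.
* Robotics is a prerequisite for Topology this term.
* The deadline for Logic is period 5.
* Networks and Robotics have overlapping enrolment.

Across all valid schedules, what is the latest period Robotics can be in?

period 4

Downstream work caps Robotics at period 4.
Robotics at period 4 is achievable: Robotics in period 4, Networks in period 1, Logic in period 1, ML in period 1, Topology in period 5, Databases in period 2.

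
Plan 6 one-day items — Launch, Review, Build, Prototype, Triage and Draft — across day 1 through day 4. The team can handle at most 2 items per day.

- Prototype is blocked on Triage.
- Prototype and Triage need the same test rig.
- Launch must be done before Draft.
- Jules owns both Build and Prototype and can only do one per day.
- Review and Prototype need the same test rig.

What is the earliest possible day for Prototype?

day 2

Precedence pushes Prototype to at least day 2.
Prototype at day 2 is achievable: Triage -> day 1; Draft -> day 2; Launch -> day 1; Prototype -> day 2; Review -> day 3; Build -> day 3.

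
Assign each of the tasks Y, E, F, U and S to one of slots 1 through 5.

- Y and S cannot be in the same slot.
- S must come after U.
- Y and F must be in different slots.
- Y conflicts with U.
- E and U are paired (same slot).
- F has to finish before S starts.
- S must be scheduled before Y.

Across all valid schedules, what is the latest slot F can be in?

Downstream work caps F at 3.
F at 3 is achievable: F -> 3, Y -> 5, S -> 4, U -> 1, E -> 1.

3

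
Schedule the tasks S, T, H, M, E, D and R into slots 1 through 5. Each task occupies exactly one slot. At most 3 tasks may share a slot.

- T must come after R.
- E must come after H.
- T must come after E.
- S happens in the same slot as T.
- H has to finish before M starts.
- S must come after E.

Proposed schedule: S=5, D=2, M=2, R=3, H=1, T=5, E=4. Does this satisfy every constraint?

S must come after E — holds.
T must come after R — holds.
T must come after E — holds.
H has to finish before M starts — holds.
S happens in the same slot as T — holds.
At most 3 tasks may share a slot — holds.
E must come after H — holds.

Valid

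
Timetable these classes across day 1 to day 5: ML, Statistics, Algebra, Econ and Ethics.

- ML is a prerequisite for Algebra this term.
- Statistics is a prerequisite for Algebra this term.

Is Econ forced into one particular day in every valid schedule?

Econ can be day 1 (e.g. Algebra in day 2; Econ in day 1; ML in day 1; Statistics in day 1; Ethics in day 1) or day 2 (e.g. Ethics in day 1, Algebra in day 2, ML in day 1, Statistics in day 1, Econ in day 2).

No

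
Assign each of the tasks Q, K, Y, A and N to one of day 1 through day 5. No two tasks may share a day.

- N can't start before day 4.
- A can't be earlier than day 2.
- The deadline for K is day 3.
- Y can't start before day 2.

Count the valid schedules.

20

Splitting on Q: it can be day 1 (8), day 2 (4), day 3 (4), day 4 (2), day 5 (2). Listing each branch's schedules as (K, Y, A, N) by day number:
Q=day 1: (2,3,4,5) (2,3,5,4) (2,4,3,5) (2,5,3,4) (3,2,4,5) (3,2,5,4) (3,4,2,5) (3,5,2,4) — 8.
Q=day 2: (1,3,4,5) (1,3,5,4) (1,4,3,5) (1,5,3,4) — 4.
Q=day 3: (1,2,4,5) (1,2,5,4) (1,4,2,5) (1,5,2,4) — 4.
Q=day 4: (1,2,3,5) (1,3,2,5) — 2.
Q=day 5: (1,2,3,4) (1,3,2,4) — 2.
Summing: 8 + 4 + 4 + 2 + 2 = 20.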